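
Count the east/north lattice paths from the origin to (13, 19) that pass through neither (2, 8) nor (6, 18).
Number of paths = 314912752

Inclusion–exclusion. Total paths: C(32, 13) = 347373600. Through P₁: C(10, 2)·C(22, 11) = 31744440. Through P₂: C(24, 6)·C(8, 7) = 1076768. Since P₁ is strictly southwest of P₂, a monotone path through both must visit P₁ then P₂; paths through both = C(10, 2)·C(14, 4)·C(8, 7) = 360360. Avoid both = 347373600 − 31744440 − 1076768 + 360360 = 314912752.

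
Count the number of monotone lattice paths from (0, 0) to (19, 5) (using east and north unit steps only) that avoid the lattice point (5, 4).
Number of paths = 40614

Total paths from (0, 0) to (19, 5): C(24, 19) = 42504. Paths through (5, 4): (paths (0, 0) → (5, 4)) × (paths (5, 4) → (19, 5)) = C(9, 5) · C(15, 14) = 126 · 15 = 1890. Avoidance count = 42504 − 1890 = 40614.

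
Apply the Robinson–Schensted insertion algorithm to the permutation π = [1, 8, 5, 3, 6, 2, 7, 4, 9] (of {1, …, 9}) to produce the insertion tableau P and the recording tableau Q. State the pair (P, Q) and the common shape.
P = [1, 2, 4, 7, 9] / [3, 6] / [5] / [8];  Q = [1, 2, 5, 7, 9] / [3, 8] / [4] / [6];  common shape = (5, 2, 1, 1)

Row-insert the values π_1, π_2, … into P one at a time, bumping the leftmost entry strictly greater than the inserted value down to the next row. The recording tableau Q records, in position (i, j), the step at which that cell was added to P.
  Insert 1 (step 1): P = [1];  Q = [1]
  Insert 8 (step 2): P = [1, 8];  Q = [1, 2]
  Insert 5 (step 3): P = [1, 5] / [8];  Q = [1, 2] / [3]
  Insert 3 (step 4): P = [1, 3] / [5] / [8];  Q = [1, 2] / [3] / [4]
  Insert 6 (step 5): P = [1, 3, 6] / [5] / [8];  Q = [1, 2, 5] / [3] / [4]
  Insert 2 (step 6): P = [1, 2, 6] / [3] / [5] / [8];  Q = [1, 2, 5] / [3] / [4] / [6]
  Insert 7 (step 7): P = [1, 2, 6, 7] / [3] / [5] / [8];  Q = [1, 2, 5, 7] / [3] / [4] / [6]
  Insert 4 (step 8): P = [1, 2, 4, 7] / [3, 6] / [5] / [8];  Q = [1, 2, 5, 7] / [3, 8] / [4] / [6]
  Insert 9 (step 9): P = [1, 2, 4, 7, 9] / [3, 6] / [5] / [8];  Q = [1, 2, 5, 7, 9] / [3, 8] / [4] / [6]
Final shape: (5, 2, 1, 1).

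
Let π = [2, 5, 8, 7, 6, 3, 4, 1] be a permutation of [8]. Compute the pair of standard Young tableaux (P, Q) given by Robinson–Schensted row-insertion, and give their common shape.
P = [1, 3, 4] / [2, 6] / [5] / [7] / [8];  Q = [1, 2, 3] / [4, 7] / [5] / [6] / [8];  common shape = (3, 2, 1, 1, 1)

Row-insert the values π_1, π_2, … into P one at a time, bumping the leftmost entry strictly greater than the inserted value down to the next row. The recording tableau Q records, in position (i, j), the step at which that cell was added to P.
  Insert 2 (step 1): P = [2];  Q = [1]
  Insert 5 (step 2): P = [2, 5];  Q = [1, 2]
  Insert 8 (step 3): P = [2, 5, 8];  Q = [1, 2, 3]
  Insert 7 (step 4): P = [2, 5, 7] / [8];  Q = [1, 2, 3] / [4]
  Insert 6 (step 5): P = [2, 5, 6] / [7] / [8];  Q = [1, 2, 3] / [4] / [5]
  Insert 3 (step 6): P = [2, 3, 6] / [5] / [7] / [8];  Q = [1, 2, 3] / [4] / [5] / [6]
  Insert 4 (step 7): P = [2, 3, 4] / [5, 6] / [7] / [8];  Q = [1, 2, 3] / [4, 7] / [5] / [6]
  Insert 1 (step 8): P = [1, 3, 4] / [2, 6] / [5] / [7] / [8];  Q = [1, 2, 3] / [4, 7] / [5] / [6] / [8]
Final shape: (3, 2, 1, 1, 1).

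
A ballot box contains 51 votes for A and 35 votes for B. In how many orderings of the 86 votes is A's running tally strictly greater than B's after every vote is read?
Strict-lead orderings = 281219339352656789592768

Total orderings of the 86 votes with 51 for A: C(86, 51) = 1511553949020530244061128. By the Bertrand ballot formula (Cycle Lemma / reflection principle), the number of orderings in which A is strictly ahead of B throughout is (p − q)/(p + q) · C(p + q, p) = (51 − 35)/(51 + 35) · 1511553949020530244061128 = 281219339352656789592768.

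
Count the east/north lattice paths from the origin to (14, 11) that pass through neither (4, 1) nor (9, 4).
Number of paths = 3189100

Inclusion–exclusion. Total paths: C(25, 14) = 4457400. Through P₁: C(5, 4)·C(20, 10) = 923780. Through P₂: C(13, 9)·C(12, 5) = 566280. Since P₁ is strictly southwest of P₂, a monotone path through both must visit P₁ then P₂; paths through both = C(5, 4)·C(8, 5)·C(12, 5) = 221760. Avoid both = 4457400 − 923780 − 566280 + 221760 = 3189100.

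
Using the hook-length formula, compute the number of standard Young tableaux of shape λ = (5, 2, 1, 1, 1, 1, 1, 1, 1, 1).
# SYT of shape (5, 2, 1, 1, 1, 1, 1, 1, 1, 1) = 7722

Hook-length formula: f^λ = n! / Π hook(c), product over all cells c of the Young diagram. For λ = (5, 2, 1, 1, 1, 1, 1, 1, 1, 1), n = 15 boxes. Hook lengths by row (left-to-right, top-to-bottom): [14, 5, 3, 2, 1]; [10, 1]; [8]; [7]; [6]; [5]; [4]; [3]; [2]; [1]. Product of hooks = 169344000. So f^λ = 15! / 169344000 = 1307674368000 / 169344000 = 7722.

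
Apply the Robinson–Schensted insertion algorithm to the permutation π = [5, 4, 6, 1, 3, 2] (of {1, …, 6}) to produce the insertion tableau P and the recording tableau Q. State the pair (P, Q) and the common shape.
P = [1, 2] / [3, 6] / [4] / [5];  Q = [1, 3] / [2, 5] / [4] / [6];  common shape = (2, 2, 1, 1)

Row-insert the values π_1, π_2, … into P one at a time, bumping the leftmost entry strictly greater than the inserted value down to the next row. The recording tableau Q records, in position (i, j), the step at which that cell was added to P.
  Insert 5 (step 1): P = [5];  Q = [1]
  Insert 4 (step 2): P = [4] / [5];  Q = [1] / [2]
  Insert 6 (step 3): P = [4, 6] / [5];  Q = [1, 3] / [2]
  Insert 1 (step 4): P = [1, 6] / [4] / [5];  Q = [1, 3] / [2] / [4]
  Insert 3 (step 5): P = [1, 3] / [4, 6] / [5];  Q = [1, 3] / [2, 5] / [4]
  Insert 2 (step 6): P = [1, 2] / [3, 6] / [4] / [5];  Q = [1, 3] / [2, 5] / [4] / [6]
Final shape: (2, 2, 1, 1).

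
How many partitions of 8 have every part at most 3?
p(8, parts ≤ 3) = 10

Partitions of 8 with all parts ≤ 3: 3+3+2, 3+3+1+1, 3+2+2+1, 3+2+1+1+1, 3+1+1+1+1+1, 2+2+2+2, 2+2+2+1+1, 2+2+1+1+1+1, 2+1+1+1+1+1+1, 1+1+1+1+1+1+1+1. Count = 10.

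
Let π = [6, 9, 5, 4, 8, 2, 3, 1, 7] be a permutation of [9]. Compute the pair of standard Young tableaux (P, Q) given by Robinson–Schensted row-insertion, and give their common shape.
P = [1, 3, 7] / [2, 8] / [4, 9] / [5] / [6];  Q = [1, 2, 9] / [3, 5] / [4, 7] / [6] / [8];  common shape = (3, 2, 2, 1, 1)

Row-insert the values π_1, π_2, … into P one at a time, bumping the leftmost entry strictly greater than the inserted value down to the next row. The recording tableau Q records, in position (i, j), the step at which that cell was added to P.
  Insert 6 (step 1): P = [6];  Q = [1]
  Insert 9 (step 2): P = [6, 9];  Q = [1, 2]
  Insert 5 (step 3): P = [5, 9] / [6];  Q = [1, 2] / [3]
  Insert 4 (step 4): P = [4, 9] / [5] / [6];  Q = [1, 2] / [3] / [4]
  Insert 8 (step 5): P = [4, 8] / [5, 9] / [6];  Q = [1, 2] / [3, 5] / [4]
  Insert 2 (step 6): P = [2, 8] / [4, 9] / [5] / [6];  Q = [1, 2] / [3, 5] / [4] / [6]
  Insert 3 (step 7): P = [2, 3] / [4, 8] / [5, 9] / [6];  Q = [1, 2] / [3, 5] / [4, 7] / [6]
  Insert 1 (step 8): P = [1, 3] / [2, 8] / [4, 9] / [5] / [6];  Q = [1, 2] / [3, 5] / [4, 7] / [6] / [8]
  Insert 7 (step 9): P = [1, 3, 7] / [2, 8] / [4, 9] / [5] / [6];  Q = [1, 2, 9] / [3, 5] / [4, 7] / [6] / [8]
Final shape: (3, 2, 2, 1, 1).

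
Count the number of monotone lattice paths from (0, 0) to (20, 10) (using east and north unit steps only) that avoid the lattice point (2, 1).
Number of paths = 15984540

Total paths from (0, 0) to (20, 10): C(30, 20) = 30045015. Paths through (2, 1): (paths (0, 0) → (2, 1)) × (paths (2, 1) → (20, 10)) = C(3, 2) · C(27, 18) = 3 · 4686825 = 14060475. Avoidance count = 30045015 − 14060475 = 15984540.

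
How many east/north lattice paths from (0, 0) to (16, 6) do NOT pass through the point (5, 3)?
Number of paths = 54229

Total paths from (0, 0) to (16, 6): C(22, 16) = 74613. Paths through (5, 3): (paths (0, 0) → (5, 3)) × (paths (5, 3) → (16, 6)) = C(8, 5) · C(14, 11) = 56 · 364 = 20384. Avoidance count = 74613 − 20384 = 54229.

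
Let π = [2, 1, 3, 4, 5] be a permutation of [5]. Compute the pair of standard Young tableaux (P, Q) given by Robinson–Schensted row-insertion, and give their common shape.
P = [1, 3, 4, 5] / [2];  Q = [1, 3, 4, 5] / [2];  common shape = (4, 1)

Row-insert the values π_1, π_2, … into P one at a time, bumping the leftmost entry strictly greater than the inserted value down to the next row. The recording tableau Q records, in position (i, j), the step at which that cell was added to P.
  Insert 2 (step 1): P = [2];  Q = [1]
  Insert 1 (step 2): P = [1] / [2];  Q = [1] / [2]
  Insert 3 (step 3): P = [1, 3] / [2];  Q = [1, 3] / [2]
  Insert 4 (step 4): P = [1, 3, 4] / [2];  Q = [1, 3, 4] / [2]
  Insert 5 (step 5): P = [1, 3, 4, 5] / [2];  Q = [1, 3, 4, 5] / [2]
Final shape: (4, 1).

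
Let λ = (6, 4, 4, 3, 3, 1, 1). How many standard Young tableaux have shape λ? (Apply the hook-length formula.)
# SYT of shape (6, 4, 4, 3, 3, 1, 1) = 2091253164

Hook-length formula: f^λ = n! / Π hook(c), product over all cells c of the Young diagram. For λ = (6, 4, 4, 3, 3, 1, 1), n = 22 boxes. Hook lengths by row (left-to-right, top-to-bottom): [12, 9, 8, 5, 2, 1]; [9, 6, 5, 2]; [8, 5, 4, 1]; [6, 3, 2]; [5, 2, 1]; [2]; [1]. Product of hooks = 537477120000. So f^λ = 22! / 537477120000 = 1124000727777607680000 / 537477120000 = 2091253164.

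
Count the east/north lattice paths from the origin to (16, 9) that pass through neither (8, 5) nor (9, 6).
Number of paths = 1114190

Inclusion–exclusion. Total paths: C(25, 16) = 2042975. Through P₁: C(13, 8)·C(12, 8) = 637065. Through P₂: C(15, 9)·C(10, 7) = 600600. Since P₁ is strictly southwest of P₂, a monotone path through both must visit P₁ then P₂; paths through both = C(13, 8)·C(2, 1)·C(10, 7) = 308880. Avoid both = 2042975 − 637065 − 600600 + 308880 = 1114190.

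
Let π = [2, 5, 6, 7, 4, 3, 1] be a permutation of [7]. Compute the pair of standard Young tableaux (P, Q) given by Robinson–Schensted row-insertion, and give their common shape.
P = [1, 3, 6, 7] / [2] / [4] / [5];  Q = [1, 2, 3, 4] / [5] / [6] / [7];  common shape = (4, 1, 1, 1)

Row-insert the values π_1, π_2, … into P one at a time, bumping the leftmost entry strictly greater than the inserted value down to the next row. The recording tableau Q records, in position (i, j), the step at which that cell was added to P.
  Insert 2 (step 1): P = [2];  Q = [1]
  Insert 5 (step 2): P = [2, 5];  Q = [1, 2]
  Insert 6 (step 3): P = [2, 5, 6];  Q = [1, 2, 3]
  Insert 7 (step 4): P = [2, 5, 6, 7];  Q = [1, 2, 3, 4]
  Insert 4 (step 5): P = [2, 4, 6, 7] / [5];  Q = [1, 2, 3, 4] / [5]
  Insert 3 (step 6): P = [2, 3, 6, 7] / [4] / [5];  Q = [1, 2, 3, 4] / [5] / [6]
  Insert 1 (step 7): P = [1, 3, 6, 7] / [2] / [4] / [5];  Q = [1, 2, 3, 4] / [5] / [6] / [7]
Final shape: (4, 1, 1, 1).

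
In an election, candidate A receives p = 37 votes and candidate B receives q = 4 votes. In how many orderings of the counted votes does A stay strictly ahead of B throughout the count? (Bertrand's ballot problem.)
Strict-lead orderings = 81510

Total orderings of the 41 votes with 37 for A: C(41, 37) = 101270. By the Bertrand ballot formula (Cycle Lemma / reflection principle), the number of orderings in which A is strictly ahead of B throughout is (p − q)/(p + q) · C(p + q, p) = (37 − 4)/(37 + 4) · 101270 = 81510.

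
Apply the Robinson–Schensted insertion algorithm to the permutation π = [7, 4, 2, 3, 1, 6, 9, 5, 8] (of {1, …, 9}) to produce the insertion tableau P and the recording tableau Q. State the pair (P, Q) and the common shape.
P = [1, 3, 5, 8] / [2, 6, 9] / [4] / [7];  Q = [1, 4, 6, 7] / [2, 8, 9] / [3] / [5];  common shape = (4, 3, 1, 1)

Row-insert the values π_1, π_2, … into P one at a time, bumping the leftmost entry strictly greater than the inserted value down to the next row. The recording tableau Q records, in position (i, j), the step at which that cell was added to P.
  Insert 7 (step 1): P = [7];  Q = [1]
  Insert 4 (step 2): P = [4] / [7];  Q = [1] / [2]
  Insert 2 (step 3): P = [2] / [4] / [7];  Q = [1] / [2] / [3]
  Insert 3 (step 4): P = [2, 3] / [4] / [7];  Q = [1, 4] / [2] / [3]
  Insert 1 (step 5): P = [1, 3] / [2] / [4] / [7];  Q = [1, 4] / [2] / [3] / [5]
  Insert 6 (step 6): P = [1, 3, 6] / [2] / [4] / [7];  Q = [1, 4, 6] / [2] / [3] / [5]
  Insert 9 (step 7): P = [1, 3, 6, 9] / [2] / [4] / [7];  Q = [1, 4, 6, 7] / [2] / [3] / [5]
  Insert 5 (step 8): P = [1, 3, 5, 9] / [2, 6] / [4] / [7];  Q = [1, 4, 6, 7] / [2, 8] / [3] / [5]
  Insert 8 (step 9): P = [1, 3, 5, 8] / [2, 6, 9] / [4] / [7];  Q = [1, 4, 6, 7] / [2, 8, 9] / [3] / [5]
Final shape: (4, 3, 1, 1).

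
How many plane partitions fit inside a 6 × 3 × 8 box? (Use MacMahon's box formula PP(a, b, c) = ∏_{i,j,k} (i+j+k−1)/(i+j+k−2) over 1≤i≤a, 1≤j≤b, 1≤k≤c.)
PP(6, 3, 8) = 614083470

Evaluate the triple product over i = 1..6, j = 1..3, k = 1..8. The factors are (2/1) · (3/2) · (4/3) · (5/4) · (6/5) · (7/6) · (8/7) · (9/8) · … (144 factors total). The numerators and denominators telescope so the product is an integer; carrying out the multiplication exactly gives PP(6, 3, 8) = 614083470.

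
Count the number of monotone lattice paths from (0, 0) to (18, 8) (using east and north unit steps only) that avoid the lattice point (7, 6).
Number of paths = 1428427

Total paths from (0, 0) to (18, 8): C(26, 18) = 1562275. Paths through (7, 6): (paths (0, 0) → (7, 6)) × (paths (7, 6) → (18, 8)) = C(13, 7) · C(13, 11) = 1716 · 78 = 133848. Avoidance count = 1562275 − 133848 = 1428427.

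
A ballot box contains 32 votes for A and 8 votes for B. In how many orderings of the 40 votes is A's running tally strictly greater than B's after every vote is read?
Strict-lead orderings = 46142811

Total orderings of the 40 votes with 32 for A: C(40, 32) = 76904685. By the Bertrand ballot formula (Cycle Lemma / reflection principle), the number of orderings in which A is strictly ahead of B throughout is (p − q)/(p + q) · C(p + q, p) = (32 − 8)/(32 + 8) · 76904685 = 46142811.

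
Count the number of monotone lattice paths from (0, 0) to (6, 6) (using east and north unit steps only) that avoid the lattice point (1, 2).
Number of paths = 546

Total paths from (0, 0) to (6, 6): C(12, 6) = 924. Paths through (1, 2): (paths (0, 0) → (1, 2)) × (paths (1, 2) → (6, 6)) = C(3, 1) · C(9, 5) = 3 · 126 = 378. Avoidance count = 924 − 378 = 546.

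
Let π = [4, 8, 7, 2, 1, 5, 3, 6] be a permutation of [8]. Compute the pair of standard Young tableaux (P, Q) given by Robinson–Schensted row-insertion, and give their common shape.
P = [1, 3, 6] / [2, 5] / [4, 7] / [8];  Q = [1, 2, 8] / [3, 6] / [4, 7] / [5];  common shape = (3, 2, 2, 1)

Row-insert the values π_1, π_2, … into P one at a time, bumping the leftmost entry strictly greater than the inserted value down to the next row. The recording tableau Q records, in position (i, j), the step at which that cell was added to P.
  Insert 4 (step 1): P = [4];  Q = [1]
  Insert 8 (step 2): P = [4, 8];  Q = [1, 2]
  Insert 7 (step 3): P = [4, 7] / [8];  Q = [1, 2] / [3]
  Insert 2 (step 4): P = [2, 7] / [4] / [8];  Q = [1, 2] / [3] / [4]
  Insert 1 (step 5): P = [1, 7] / [2] / [4] / [8];  Q = [1, 2] / [3] / [4] / [5]
  Insert 5 (step 6): P = [1, 5] / [2, 7] / [4] / [8];  Q = [1, 2] / [3, 6] / [4] / [5]
  Insert 3 (step 7): P = [1, 3] / [2, 5] / [4, 7] / [8];  Q = [1, 2] / [3, 6] / [4, 7] / [5]
  Insert 6 (step 8): P = [1, 3, 6] / [2, 5] / [4, 7] / [8];  Q = [1, 2, 8] / [3, 6] / [4, 7] / [5]
Final shape: (3, 2, 2, 1).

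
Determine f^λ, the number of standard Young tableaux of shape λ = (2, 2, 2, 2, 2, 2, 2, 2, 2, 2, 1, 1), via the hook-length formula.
# SYT of shape (2, 2, 2, 2, 2, 2, 2, 2, 2, 2, 1, 1) = 149226

Hook-length formula: f^λ = n! / Π hook(c), product over all cells c of the Young diagram. For λ = (2, 2, 2, 2, 2, 2, 2, 2, 2, 2, 1, 1), n = 22 boxes. Hook lengths by row (left-to-right, top-to-bottom): [13, 10]; [12, 9]; [11, 8]; [10, 7]; [9, 6]; [8, 5]; [7, 4]; [6, 3]; [5, 2]; [4, 1]; [2]; [1]. Product of hooks = 7532204359680000. So f^λ = 22! / 7532204359680000 = 1124000727777607680000 / 7532204359680000 = 149226.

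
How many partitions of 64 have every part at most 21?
p(64, parts ≤ 21) = 1433286

Use the recurrence p(n, m) = p(n, m−1) + p(n−m, m): either the largest part is < m (count p(n, m−1)) or the largest part is exactly m (remove one copy of m, count p(n−m, m)). With p(0, ·) = 1 this gives p(64, parts ≤ 21) = 1433286. (By conjugating Young diagrams, this also counts partitions of 64 into at most 21 parts.)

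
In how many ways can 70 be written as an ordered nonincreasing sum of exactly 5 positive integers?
p(70, 5 parts) = 9542

Partitions of n into exactly k parts are in bijection with partitions of n − k into at most k parts (subtract 1 from each part). So p(70, exactly 5) = p(65, parts ≤ 5). Computing via the recurrence p(m, j) = p(m, j−1) + p(m−j, j) gives 9542.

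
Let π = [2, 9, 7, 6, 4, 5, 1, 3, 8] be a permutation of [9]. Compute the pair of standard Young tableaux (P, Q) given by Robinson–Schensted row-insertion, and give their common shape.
P = [1, 3, 5, 8] / [2, 4] / [6] / [7] / [9];  Q = [1, 2, 6, 9] / [3, 8] / [4] / [5] / [7];  common shape = (4, 2, 1, 1, 1)

Row-insert the values π_1, π_2, … into P one at a time, bumping the leftmost entry strictly greater than the inserted value down to the next row. The recording tableau Q records, in position (i, j), the step at which that cell was added to P.
  Insert 2 (step 1): P = [2];  Q = [1]
  Insert 9 (step 2): P = [2, 9];  Q = [1, 2]
  Insert 7 (step 3): P = [2, 7] / [9];  Q = [1, 2] / [3]
  Insert 6 (step 4): P = [2, 6] / [7] / [9];  Q = [1, 2] / [3] / [4]
  Insert 4 (step 5): P = [2, 4] / [6] / [7] / [9];  Q = [1, 2] / [3] / [4] / [5]
  Insert 5 (step 6): P = [2, 4, 5] / [6] / [7] / [9];  Q = [1, 2, 6] / [3] / [4] / [5]
  Insert 1 (step 7): P = [1, 4, 5] / [2] / [6] / [7] / [9];  Q = [1, 2, 6] / [3] / [4] / [5] / [7]
  Insert 3 (step 8): P = [1, 3, 5] / [2, 4] / [6] / [7] / [9];  Q = [1, 2, 6] / [3, 8] / [4] / [5] / [7]
  Insert 8 (step 9): P = [1, 3, 5, 8] / [2, 4] / [6] / [7] / [9];  Q = [1, 2, 6, 9] / [3, 8] / [4] / [5] / [7]
Final shape: (4, 2, 1, 1, 1).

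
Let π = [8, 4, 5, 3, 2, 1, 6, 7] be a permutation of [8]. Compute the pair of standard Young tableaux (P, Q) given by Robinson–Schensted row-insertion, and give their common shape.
P = [1, 5, 6, 7] / [2] / [3] / [4] / [8];  Q = [1, 3, 7, 8] / [2] / [4] / [5] / [6];  common shape = (4, 1, 1, 1, 1)

Row-insert the values π_1, π_2, … into P one at a time, bumping the leftmost entry strictly greater than the inserted value down to the next row. The recording tableau Q records, in position (i, j), the step at which that cell was added to P.
  Insert 8 (step 1): P = [8];  Q = [1]
  Insert 4 (step 2): P = [4] / [8];  Q = [1] / [2]
  Insert 5 (step 3): P = [4, 5] / [8];  Q = [1, 3] / [2]
  Insert 3 (step 4): P = [3, 5] / [4] / [8];  Q = [1, 3] / [2] / [4]
  Insert 2 (step 5): P = [2, 5] / [3] / [4] / [8];  Q = [1, 3] / [2] / [4] / [5]
  Insert 1 (step 6): P = [1, 5] / [2] / [3] / [4] / [8];  Q = [1, 3] / [2] / [4] / [5] / [6]
  Insert 6 (step 7): P = [1, 5, 6] / [2] / [3] / [4] / [8];  Q = [1, 3, 7] / [2] / [4] / [5] / [6]
  Insert 7 (step 8): P = [1, 5, 6, 7] / [2] / [3] / [4] / [8];  Q = [1, 3, 7, 8] / [2] / [4] / [5] / [6]
Final shape: (4, 1, 1, 1, 1).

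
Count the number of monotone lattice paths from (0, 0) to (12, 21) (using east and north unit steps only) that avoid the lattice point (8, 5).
Number of paths = 348581805

Total paths from (0, 0) to (12, 21): C(33, 12) = 354817320. Paths through (8, 5): (paths (0, 0) → (8, 5)) × (paths (8, 5) → (12, 21)) = C(13, 8) · C(20, 4) = 1287 · 4845 = 6235515. Avoidance count = 354817320 − 6235515 = 348581805.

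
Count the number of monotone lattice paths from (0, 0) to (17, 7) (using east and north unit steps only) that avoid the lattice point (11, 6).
Number of paths = 259472

Total paths from (0, 0) to (17, 7): C(24, 17) = 346104. Paths through (11, 6): (paths (0, 0) → (11, 6)) × (paths (11, 6) → (17, 7)) = C(17, 11) · C(7, 6) = 12376 · 7 = 86632. Avoidance count = 346104 − 86632 = 259472.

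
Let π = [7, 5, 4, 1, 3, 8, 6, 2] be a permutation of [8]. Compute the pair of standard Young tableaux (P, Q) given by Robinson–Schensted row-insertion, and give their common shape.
P = [1, 2, 6] / [3, 8] / [4] / [5] / [7];  Q = [1, 5, 6] / [2, 7] / [3] / [4] / [8];  common shape = (3, 2, 1, 1, 1)

Row-insert the values π_1, π_2, … into P one at a time, bumping the leftmost entry strictly greater than the inserted value down to the next row. The recording tableau Q records, in position (i, j), the step at which that cell was added to P.
  Insert 7 (step 1): P = [7];  Q = [1]
  Insert 5 (step 2): P = [5] / [7];  Q = [1] / [2]
  Insert 4 (step 3): P = [4] / [5] / [7];  Q = [1] / [2] / [3]
  Insert 1 (step 4): P = [1] / [4] / [5] / [7];  Q = [1] / [2] / [3] / [4]
  Insert 3 (step 5): P = [1, 3] / [4] / [5] / [7];  Q = [1, 5] / [2] / [3] / [4]
  Insert 8 (step 6): P = [1, 3, 8] / [4] / [5] / [7];  Q = [1, 5, 6] / [2] / [3] / [4]
  Insert 6 (step 7): P = [1, 3, 6] / [4, 8] / [5] / [7];  Q = [1, 5, 6] / [2, 7] / [3] / [4]
  Insert 2 (step 8): P = [1, 2, 6] / [3, 8] / [4] / [5] / [7];  Q = [1, 5, 6] / [2, 7] / [3] / [4] / [8]
Final shape: (3, 2, 1, 1, 1).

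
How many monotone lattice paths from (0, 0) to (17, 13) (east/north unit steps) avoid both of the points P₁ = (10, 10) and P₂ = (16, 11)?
Number of paths = 62355321

Inclusion–exclusion. Total paths: C(30, 17) = 119759850. Through P₁: C(20, 10)·C(10, 7) = 22170720. Through P₂: C(27, 16)·C(3, 1) = 39113685. Since P₁ is strictly southwest of P₂, a monotone path through both must visit P₁ then P₂; paths through both = C(20, 10)·C(7, 6)·C(3, 1) = 3879876. Avoid both = 119759850 − 22170720 − 39113685 + 3879876 = 62355321.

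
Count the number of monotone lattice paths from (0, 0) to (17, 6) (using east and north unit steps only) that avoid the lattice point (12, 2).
Number of paths = 89481

Total paths from (0, 0) to (17, 6): C(23, 17) = 100947. Paths through (12, 2): (paths (0, 0) → (12, 2)) × (paths (12, 2) → (17, 6)) = C(14, 12) · C(9, 5) = 91 · 126 = 11466. Avoidance count = 100947 − 11466 = 89481.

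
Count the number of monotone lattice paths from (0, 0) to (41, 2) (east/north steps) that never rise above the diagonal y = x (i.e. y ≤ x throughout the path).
Number of paths = 860

By the reflection principle (André's argument), the number of monotone paths to (41, 2) with n ≤ m that never go above y = x is C(43, 41) − C(43, 42) = 903 − 43 = 860.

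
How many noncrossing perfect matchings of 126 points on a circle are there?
C_63 = 94295850558771979787935384946380125

These noncrossing handshakes are counted by the Catalan number C_n = (1/(n + 1)) · C(2n, n). For n = 63: C_63 = (1/64) · C(126, 63) = 6034934435761406706427864636568328000/64 = 94295850558771979787935384946380125.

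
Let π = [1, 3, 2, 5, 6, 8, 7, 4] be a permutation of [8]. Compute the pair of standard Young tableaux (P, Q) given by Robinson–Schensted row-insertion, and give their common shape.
P = [1, 2, 4, 6, 7] / [3, 5] / [8];  Q = [1, 2, 4, 5, 6] / [3, 7] / [8];  common shape = (5, 2, 1)

Row-insert the values π_1, π_2, … into P one at a time, bumping the leftmost entry strictly greater than the inserted value down to the next row. The recording tableau Q records, in position (i, j), the step at which that cell was added to P.
  Insert 1 (step 1): P = [1];  Q = [1]
  Insert 3 (step 2): P = [1, 3];  Q = [1, 2]
  Insert 2 (step 3): P = [1, 2] / [3];  Q = [1, 2] / [3]
  Insert 5 (step 4): P = [1, 2, 5] / [3];  Q = [1, 2, 4] / [3]
  Insert 6 (step 5): P = [1, 2, 5, 6] / [3];  Q = [1, 2, 4, 5] / [3]
  Insert 8 (step 6): P = [1, 2, 5, 6, 8] / [3];  Q = [1, 2, 4, 5, 6] / [3]
  Insert 7 (step 7): P = [1, 2, 5, 6, 7] / [3, 8];  Q = [1, 2, 4, 5, 6] / [3, 7]
  Insert 4 (step 8): P = [1, 2, 4, 6, 7] / [3, 5] / [8];  Q = [1, 2, 4, 5, 6] / [3, 7] / [8]
Final shape: (5, 2, 1).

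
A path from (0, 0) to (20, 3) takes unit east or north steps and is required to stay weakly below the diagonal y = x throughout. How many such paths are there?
Number of paths = 1518

By the reflection principle (André's argument), the number of monotone paths to (20, 3) with n ≤ m that never go above y = x is C(23, 20) − C(23, 21) = 1771 − 253 = 1518.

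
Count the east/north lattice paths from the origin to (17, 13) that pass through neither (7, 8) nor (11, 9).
Number of paths = 71920695

Inclusion–exclusion. Total paths: C(30, 17) = 119759850. Through P₁: C(15, 7)·C(15, 10) = 19324305. Through P₂: C(20, 11)·C(10, 6) = 35271600. Since P₁ is strictly southwest of P₂, a monotone path through both must visit P₁ then P₂; paths through both = C(15, 7)·C(5, 4)·C(10, 6) = 6756750. Avoid both = 119759850 − 19324305 − 35271600 + 6756750 = 71920695.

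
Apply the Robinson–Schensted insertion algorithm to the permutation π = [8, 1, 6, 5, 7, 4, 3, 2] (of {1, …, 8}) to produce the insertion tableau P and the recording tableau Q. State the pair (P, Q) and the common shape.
P = [1, 2, 7] / [3] / [4] / [5] / [6] / [8];  Q = [1, 3, 5] / [2] / [4] / [6] / [7] / [8];  common shape = (3, 1, 1, 1, 1, 1)

Row-insert the values π_1, π_2, … into P one at a time, bumping the leftmost entry strictly greater than the inserted value down to the next row. The recording tableau Q records, in position (i, j), the step at which that cell was added to P.
  Insert 8 (step 1): P = [8];  Q = [1]
  Insert 1 (step 2): P = [1] / [8];  Q = [1] / [2]
  Insert 6 (step 3): P = [1, 6] / [8];  Q = [1, 3] / [2]
  Insert 5 (step 4): P = [1, 5] / [6] / [8];  Q = [1, 3] / [2] / [4]
  Insert 7 (step 5): P = [1, 5, 7] / [6] / [8];  Q = [1, 3, 5] / [2] / [4]
  Insert 4 (step 6): P = [1, 4, 7] / [5] / [6] / [8];  Q = [1, 3, 5] / [2] / [4] / [6]
  Insert 3 (step 7): P = [1, 3, 7] / [4] / [5] / [6] / [8];  Q = [1, 3, 5] / [2] / [4] / [6] / [7]
  Insert 2 (step 8): P = [1, 2, 7] / [3] / [4] / [5] / [6] / [8];  Q = [1, 3, 5] / [2] / [4] / [6] / [7] / [8]
Final shape: (3, 1, 1, 1, 1, 1).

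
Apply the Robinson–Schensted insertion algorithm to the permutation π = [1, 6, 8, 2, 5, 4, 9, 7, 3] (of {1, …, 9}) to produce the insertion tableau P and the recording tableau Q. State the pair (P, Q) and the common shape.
P = [1, 2, 3, 7] / [4, 8, 9] / [5] / [6];  Q = [1, 2, 3, 7] / [4, 5, 8] / [6] / [9];  common shape = (4, 3, 1, 1)

Row-insert the values π_1, π_2, … into P one at a time, bumping the leftmost entry strictly greater than the inserted value down to the next row. The recording tableau Q records, in position (i, j), the step at which that cell was added to P.
  Insert 1 (step 1): P = [1];  Q = [1]
  Insert 6 (step 2): P = [1, 6];  Q = [1, 2]
  Insert 8 (step 3): P = [1, 6, 8];  Q = [1, 2, 3]
  Insert 2 (step 4): P = [1, 2, 8] / [6];  Q = [1, 2, 3] / [4]
  Insert 5 (step 5): P = [1, 2, 5] / [6, 8];  Q = [1, 2, 3] / [4, 5]
  Insert 4 (step 6): P = [1, 2, 4] / [5, 8] / [6];  Q = [1, 2, 3] / [4, 5] / [6]
  Insert 9 (step 7): P = [1, 2, 4, 9] / [5, 8] / [6];  Q = [1, 2, 3, 7] / [4, 5] / [6]
  Insert 7 (step 8): P = [1, 2, 4, 7] / [5, 8, 9] / [6];  Q = [1, 2, 3, 7] / [4, 5, 8] / [6]
  Insert 3 (step 9): P = [1, 2, 3, 7] / [4, 8, 9] / [5] / [6];  Q = [1, 2, 3, 7] / [4, 5, 8] / [6] / [9]
Final shape: (4, 3, 1, 1).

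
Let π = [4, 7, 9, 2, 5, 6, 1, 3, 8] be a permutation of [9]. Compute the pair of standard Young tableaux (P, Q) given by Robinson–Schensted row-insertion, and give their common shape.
P = [1, 3, 6, 8] / [2, 5, 9] / [4, 7];  Q = [1, 2, 3, 9] / [4, 5, 6] / [7, 8];  common shape = (4, 3, 2)

Row-insert the values π_1, π_2, … into P one at a time, bumping the leftmost entry strictly greater than the inserted value down to the next row. The recording tableau Q records, in position (i, j), the step at which that cell was added to P.
  Insert 4 (step 1): P = [4];  Q = [1]
  Insert 7 (step 2): P = [4, 7];  Q = [1, 2]
  Insert 9 (step 3): P = [4, 7, 9];  Q = [1, 2, 3]
  Insert 2 (step 4): P = [2, 7, 9] / [4];  Q = [1, 2, 3] / [4]
  Insert 5 (step 5): P = [2, 5, 9] / [4, 7];  Q = [1, 2, 3] / [4, 5]
  Insert 6 (step 6): P = [2, 5, 6] / [4, 7, 9];  Q = [1, 2, 3] / [4, 5, 6]
  Insert 1 (step 7): P = [1, 5, 6] / [2, 7, 9] / [4];  Q = [1, 2, 3] / [4, 5, 6] / [7]
  Insert 3 (step 8): P = [1, 3, 6] / [2, 5, 9] / [4, 7];  Q = [1, 2, 3] / [4, 5, 6] / [7, 8]
  Insert 8 (step 9): P = [1, 3, 6, 8] / [2, 5, 9] / [4, 7];  Q = [1, 2, 3, 9] / [4, 5, 6] / [7, 8]
Final shape: (4, 3, 2).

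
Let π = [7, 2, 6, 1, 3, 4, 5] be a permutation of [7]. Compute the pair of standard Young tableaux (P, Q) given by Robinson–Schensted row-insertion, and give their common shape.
P = [1, 3, 4, 5] / [2, 6] / [7];  Q = [1, 3, 6, 7] / [2, 5] / [4];  common shape = (4, 2, 1)

Row-insert the values π_1, π_2, … into P one at a time, bumping the leftmost entry strictly greater than the inserted value down to the next row. The recording tableau Q records, in position (i, j), the step at which that cell was added to P.
  Insert 7 (step 1): P = [7];  Q = [1]
  Insert 2 (step 2): P = [2] / [7];  Q = [1] / [2]
  Insert 6 (step 3): P = [2, 6] / [7];  Q = [1, 3] / [2]
  Insert 1 (step 4): P = [1, 6] / [2] / [7];  Q = [1, 3] / [2] / [4]
  Insert 3 (step 5): P = [1, 3] / [2, 6] / [7];  Q = [1, 3] / [2, 5] / [4]
  Insert 4 (step 6): P = [1, 3, 4] / [2, 6] / [7];  Q = [1, 3, 6] / [2, 5] / [4]
  Insert 5 (step 7): P = [1, 3, 4, 5] / [2, 6] / [7];  Q = [1, 3, 6, 7] / [2, 5] / [4]
Final shape: (4, 2, 1).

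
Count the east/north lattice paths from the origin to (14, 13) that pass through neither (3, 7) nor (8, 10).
Number of paths = 15461988

Inclusion–exclusion. Total paths: C(27, 14) = 20058300. Through P₁: C(10, 3)·C(17, 11) = 1485120. Through P₂: C(18, 8)·C(9, 6) = 3675672. Since P₁ is strictly southwest of P₂, a monotone path through both must visit P₁ then P₂; paths through both = C(10, 3)·C(8, 5)·C(9, 6) = 564480. Avoid both = 20058300 − 1485120 − 3675672 + 564480 = 15461988.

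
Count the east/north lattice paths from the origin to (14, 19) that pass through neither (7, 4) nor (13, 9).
Number of paths = 758735120

Inclusion–exclusion. Total paths: C(33, 14) = 818809200. Through P₁: C(11, 7)·C(22, 7) = 56279520. Through P₂: C(22, 13)·C(11, 1) = 5471620. Since P₁ is strictly southwest of P₂, a monotone path through both must visit P₁ then P₂; paths through both = C(11, 7)·C(11, 6)·C(11, 1) = 1677060. Avoid both = 818809200 − 56279520 − 5471620 + 1677060 = 758735120.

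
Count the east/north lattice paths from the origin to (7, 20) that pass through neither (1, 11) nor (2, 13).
Number of paths = 773322

Inclusion–exclusion. Total paths: C(27, 7) = 888030. Through P₁: C(12, 1)·C(15, 6) = 60060. Through P₂: C(15, 2)·C(12, 5) = 83160. Since P₁ is strictly southwest of P₂, a monotone path through both must visit P₁ then P₂; paths through both = C(12, 1)·C(3, 1)·C(12, 5) = 28512. Avoid both = 888030 − 60060 − 83160 + 28512 = 773322.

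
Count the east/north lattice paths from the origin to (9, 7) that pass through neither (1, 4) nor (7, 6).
Number of paths = 5887

Inclusion–exclusion. Total paths: C(16, 9) = 11440. Through P₁: C(5, 1)·C(11, 8) = 825. Through P₂: C(13, 7)·C(3, 2) = 5148. Since P₁ is strictly southwest of P₂, a monotone path through both must visit P₁ then P₂; paths through both = C(5, 1)·C(8, 6)·C(3, 2) = 420. Avoid both = 11440 − 825 − 5148 + 420 = 5887.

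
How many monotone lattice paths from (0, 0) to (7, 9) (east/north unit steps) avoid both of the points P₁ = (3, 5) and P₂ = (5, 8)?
Number of paths = 5339

Inclusion–exclusion. Total paths: C(16, 7) = 11440. Through P₁: C(8, 3)·C(8, 4) = 3920. Through P₂: C(13, 5)·C(3, 2) = 3861. Since P₁ is strictly southwest of P₂, a monotone path through both must visit P₁ then P₂; paths through both = C(8, 3)·C(5, 2)·C(3, 2) = 1680. Avoid both = 11440 − 3920 − 3861 + 1680 = 5339.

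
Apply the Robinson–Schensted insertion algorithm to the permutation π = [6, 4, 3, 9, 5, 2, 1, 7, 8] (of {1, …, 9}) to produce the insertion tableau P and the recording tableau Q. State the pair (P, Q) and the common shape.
P = [1, 5, 7, 8] / [2, 9] / [3] / [4] / [6];  Q = [1, 4, 8, 9] / [2, 5] / [3] / [6] / [7];  common shape = (4, 2, 1, 1, 1)

Row-insert the values π_1, π_2, … into P one at a time, bumping the leftmost entry strictly greater than the inserted value down to the next row. The recording tableau Q records, in position (i, j), the step at which that cell was added to P.
  Insert 6 (step 1): P = [6];  Q = [1]
  Insert 4 (step 2): P = [4] / [6];  Q = [1] / [2]
  Insert 3 (step 3): P = [3] / [4] / [6];  Q = [1] / [2] / [3]
  Insert 9 (step 4): P = [3, 9] / [4] / [6];  Q = [1, 4] / [2] / [3]
  Insert 5 (step 5): P = [3, 5] / [4, 9] / [6];  Q = [1, 4] / [2, 5] / [3]
  Insert 2 (step 6): P = [2, 5] / [3, 9] / [4] / [6];  Q = [1, 4] / [2, 5] / [3] / [6]
  Insert 1 (step 7): P = [1, 5] / [2, 9] / [3] / [4] / [6];  Q = [1, 4] / [2, 5] / [3] / [6] / [7]
  Insert 7 (step 8): P = [1, 5, 7] / [2, 9] / [3] / [4] / [6];  Q = [1, 4, 8] / [2, 5] / [3] / [6] / [7]
  Insert 8 (step 9): P = [1, 5, 7, 8] / [2, 9] / [3] / [4] / [6];  Q = [1, 4, 8, 9] / [2, 5] / [3] / [6] / [7]
Final shape: (4, 2, 1, 1, 1).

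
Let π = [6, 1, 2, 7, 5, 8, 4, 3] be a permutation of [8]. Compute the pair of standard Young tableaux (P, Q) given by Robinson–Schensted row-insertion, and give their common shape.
P = [1, 2, 3, 8] / [4, 7] / [5] / [6];  Q = [1, 3, 4, 6] / [2, 5] / [7] / [8];  common shape = (4, 2, 1, 1)

Row-insert the values π_1, π_2, … into P one at a time, bumping the leftmost entry strictly greater than the inserted value down to the next row. The recording tableau Q records, in position (i, j), the step at which that cell was added to P.
  Insert 6 (step 1): P = [6];  Q = [1]
  Insert 1 (step 2): P = [1] / [6];  Q = [1] / [2]
  Insert 2 (step 3): P = [1, 2] / [6];  Q = [1, 3] / [2]
  Insert 7 (step 4): P = [1, 2, 7] / [6];  Q = [1, 3, 4] / [2]
  Insert 5 (step 5): P = [1, 2, 5] / [6, 7];  Q = [1, 3, 4] / [2, 5]
  Insert 8 (step 6): P = [1, 2, 5, 8] / [6, 7];  Q = [1, 3, 4, 6] / [2, 5]
  Insert 4 (step 7): P = [1, 2, 4, 8] / [5, 7] / [6];  Q = [1, 3, 4, 6] / [2, 5] / [7]
  Insert 3 (step 8): P = [1, 2, 3, 8] / [4, 7] / [5] / [6];  Q = [1, 3, 4, 6] / [2, 5] / [7] / [8]
Final shape: (4, 2, 1, 1).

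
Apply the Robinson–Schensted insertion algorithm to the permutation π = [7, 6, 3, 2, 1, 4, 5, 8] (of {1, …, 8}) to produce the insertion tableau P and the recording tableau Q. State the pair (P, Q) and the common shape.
P = [1, 4, 5, 8] / [2] / [3] / [6] / [7];  Q = [1, 6, 7, 8] / [2] / [3] / [4] / [5];  common shape = (4, 1, 1, 1, 1)

Row-insert the values π_1, π_2, … into P one at a time, bumping the leftmost entry strictly greater than the inserted value down to the next row. The recording tableau Q records, in position (i, j), the step at which that cell was added to P.
  Insert 7 (step 1): P = [7];  Q = [1]
  Insert 6 (step 2): P = [6] / [7];  Q = [1] / [2]
  Insert 3 (step 3): P = [3] / [6] / [7];  Q = [1] / [2] / [3]
  Insert 2 (step 4): P = [2] / [3] / [6] / [7];  Q = [1] / [2] / [3] / [4]
  Insert 1 (step 5): P = [1] / [2] / [3] / [6] / [7];  Q = [1] / [2] / [3] / [4] / [5]
  Insert 4 (step 6): P = [1, 4] / [2] / [3] / [6] / [7];  Q = [1, 6] / [2] / [3] / [4] / [5]
  Insert 5 (step 7): P = [1, 4, 5] / [2] / [3] / [6] / [7];  Q = [1, 6, 7] / [2] / [3] / [4] / [5]
  Insert 8 (step 8): P = [1, 4, 5, 8] / [2] / [3] / [6] / [7];  Q = [1, 6, 7, 8] / [2] / [3] / [4] / [5]
Final shape: (4, 1, 1, 1, 1).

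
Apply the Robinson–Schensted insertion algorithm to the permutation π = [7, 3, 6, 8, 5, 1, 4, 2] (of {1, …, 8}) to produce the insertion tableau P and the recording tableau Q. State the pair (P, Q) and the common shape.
P = [1, 2, 8] / [3, 4] / [5] / [6] / [7];  Q = [1, 3, 4] / [2, 7] / [5] / [6] / [8];  common shape = (3, 2, 1, 1, 1)

Row-insert the values π_1, π_2, … into P one at a time, bumping the leftmost entry strictly greater than the inserted value down to the next row. The recording tableau Q records, in position (i, j), the step at which that cell was added to P.
  Insert 7 (step 1): P = [7];  Q = [1]
  Insert 3 (step 2): P = [3] / [7];  Q = [1] / [2]
  Insert 6 (step 3): P = [3, 6] / [7];  Q = [1, 3] / [2]
  Insert 8 (step 4): P = [3, 6, 8] / [7];  Q = [1, 3, 4] / [2]
  Insert 5 (step 5): P = [3, 5, 8] / [6] / [7];  Q = [1, 3, 4] / [2] / [5]
  Insert 1 (step 6): P = [1, 5, 8] / [3] / [6] / [7];  Q = [1, 3, 4] / [2] / [5] / [6]
  Insert 4 (step 7): P = [1, 4, 8] / [3, 5] / [6] / [7];  Q = [1, 3, 4] / [2, 7] / [5] / [6]
  Insert 2 (step 8): P = [1, 2, 8] / [3, 4] / [5] / [6] / [7];  Q = [1, 3, 4] / [2, 7] / [5] / [6] / [8]
Final shape: (3, 2, 1, 1, 1).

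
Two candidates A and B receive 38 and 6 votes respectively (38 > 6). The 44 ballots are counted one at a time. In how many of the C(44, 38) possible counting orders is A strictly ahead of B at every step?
Strict-lead orderings = 5133856

Total orderings of the 44 votes with 38 for A: C(44, 38) = 7059052. By the Bertrand ballot formula (Cycle Lemma / reflection principle), the number of orderings in which A is strictly ahead of B throughout is (p − q)/(p + q) · C(p + q, p) = (38 − 6)/(38 + 6) · 7059052 = 5133856.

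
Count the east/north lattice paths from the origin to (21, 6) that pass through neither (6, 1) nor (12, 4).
Number of paths = 119722

Inclusion–exclusion. Total paths: C(27, 21) = 296010. Through P₁: C(7, 6)·C(20, 15) = 108528. Through P₂: C(16, 12)·C(11, 9) = 100100. Since P₁ is strictly southwest of P₂, a monotone path through both must visit P₁ then P₂; paths through both = C(7, 6)·C(9, 6)·C(11, 9) = 32340. Avoid both = 296010 − 108528 − 100100 + 32340 = 119722.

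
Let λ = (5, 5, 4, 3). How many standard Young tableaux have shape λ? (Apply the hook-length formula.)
# SYT of shape (5, 5, 4, 3) = 583440

Hook-length formula: f^λ = n! / Π hook(c), product over all cells c of the Young diagram. For λ = (5, 5, 4, 3), n = 17 boxes. Hook lengths by row (left-to-right, top-to-bottom): [8, 7, 6, 4, 2]; [7, 6, 5, 3, 1]; [5, 4, 3, 1]; [3, 2, 1]. Product of hooks = 609638400. So f^λ = 17! / 609638400 = 355687428096000 / 609638400 = 583440.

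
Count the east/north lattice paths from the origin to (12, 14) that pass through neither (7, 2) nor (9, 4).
Number of paths = 9292218

Inclusion–exclusion. Total paths: C(26, 12) = 9657700. Through P₁: C(9, 7)·C(17, 5) = 222768. Through P₂: C(13, 9)·C(13, 3) = 204490. Since P₁ is strictly southwest of P₂, a monotone path through both must visit P₁ then P₂; paths through both = C(9, 7)·C(4, 2)·C(13, 3) = 61776. Avoid both = 9657700 − 222768 − 204490 + 61776 = 9292218.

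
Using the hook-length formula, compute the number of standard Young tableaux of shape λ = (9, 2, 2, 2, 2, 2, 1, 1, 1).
# SYT of shape (9, 2, 2, 2, 2, 2, 1, 1, 1) = 92695680

Hook-length formula: f^λ = n! / Π hook(c), product over all cells c of the Young diagram. For λ = (9, 2, 2, 2, 2, 2, 1, 1, 1), n = 22 boxes. Hook lengths by row (left-to-right, top-to-bottom): [17, 13, 7, 6, 5, 4, 3, 2, 1]; [9, 5]; [8, 4]; [7, 3]; [6, 2]; [5, 1]; [3]; [2]; [1]. Product of hooks = 12125707776000. So f^λ = 22! / 12125707776000 = 1124000727777607680000 / 12125707776000 = 92695680.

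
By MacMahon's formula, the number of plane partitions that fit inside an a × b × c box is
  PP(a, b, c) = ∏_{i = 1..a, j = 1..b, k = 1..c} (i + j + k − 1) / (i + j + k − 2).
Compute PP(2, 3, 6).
PP(2, 3, 6) = 2520

Evaluate the triple product over i = 1..2, j = 1..3, k = 1..6. The factors are (2/1) · (3/2) · (4/3) · (5/4) · (6/5) · (7/6) · (3/2) · (4/3) · … (36 factors total). The numerators and denominators telescope so the product is an integer; carrying out the multiplication exactly gives PP(2, 3, 6) = 2520.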